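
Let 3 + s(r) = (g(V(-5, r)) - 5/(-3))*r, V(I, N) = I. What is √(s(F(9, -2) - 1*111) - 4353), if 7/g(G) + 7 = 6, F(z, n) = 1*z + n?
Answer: 2*I*√8553/3 ≈ 61.655*I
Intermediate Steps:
F(z, n) = n + z (F(z, n) = z + n = n + z)
g(G) = -7 (g(G) = 7/(-7 + 6) = 7/(-1) = 7*(-1) = -7)
s(r) = -3 - 16*r/3 (s(r) = -3 + (-7 - 5/(-3))*r = -3 + (-7 - 5*(-⅓))*r = -3 + (-7 + 5/3)*r = -3 - 16*r/3)
√(s(F(9, -2) - 1*111) - 4353) = √((-3 - 16*((-2 + 9) - 1*111)/3) - 4353) = √((-3 - 16*(7 - 111)/3) - 4353) = √((-3 - 16/3*(-104)) - 4353) = √((-3 + 1664/3) - 4353) = √(1655/3 - 4353) = √(-11404/3) = 2*I*√8553/3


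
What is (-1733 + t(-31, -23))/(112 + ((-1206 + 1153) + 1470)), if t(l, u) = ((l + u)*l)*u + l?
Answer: -40266/1529 ≈ -26.335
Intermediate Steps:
t(l, u) = l + l*u*(l + u) (t(l, u) = (l*(l + u))*u + l = l*u*(l + u) + l = l + l*u*(l + u))
(-1733 + t(-31, -23))/(112 + ((-1206 + 1153) + 1470)) = (-1733 - 31*(1 + (-23)² - 31*(-23)))/(112 + ((-1206 + 1153) + 1470)) = (-1733 - 31*(1 + 529 + 713))/(112 + (-53 + 1470)) = (-1733 - 31*1243)/(112 + 1417) = (-1733 - 38533)/1529 = -40266*1/1529 = -40266/1529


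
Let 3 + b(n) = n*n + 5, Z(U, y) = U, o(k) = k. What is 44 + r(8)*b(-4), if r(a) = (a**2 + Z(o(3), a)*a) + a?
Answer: 1772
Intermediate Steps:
b(n) = 2 + n**2 (b(n) = -3 + (n*n + 5) = -3 + (n**2 + 5) = -3 + (5 + n**2) = 2 + n**2)
r(a) = a**2 + 4*a (r(a) = (a**2 + 3*a) + a = a**2 + 4*a)
44 + r(8)*b(-4) = 44 + (8*(4 + 8))*(2 + (-4)**2) = 44 + (8*12)*(2 + 16) = 44 + 96*18 = 44 + 1728 = 1772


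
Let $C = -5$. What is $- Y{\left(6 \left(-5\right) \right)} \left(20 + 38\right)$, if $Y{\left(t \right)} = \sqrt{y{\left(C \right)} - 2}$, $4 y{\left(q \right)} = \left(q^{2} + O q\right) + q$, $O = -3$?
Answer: $- 87 \sqrt{3} \approx -150.69$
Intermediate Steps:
$y{\left(q \right)} = - \frac{q}{2} + \frac{q^{2}}{4}$ ($y{\left(q \right)} = \frac{\left(q^{2} - 3 q\right) + q}{4} = \frac{q^{2} - 2 q}{4} = - \frac{q}{2} + \frac{q^{2}}{4}$)
$Y{\left(t \right)} = \frac{3 \sqrt{3}}{2}$ ($Y{\left(t \right)} = \sqrt{\frac{1}{4} \left(-5\right) \left(-2 - 5\right) - 2} = \sqrt{\frac{1}{4} \left(-5\right) \left(-7\right) - 2} = \sqrt{\frac{35}{4} - 2} = \sqrt{\frac{27}{4}} = \frac{3 \sqrt{3}}{2}$)
$- Y{\left(6 \left(-5\right) \right)} \left(20 + 38\right) = - \frac{3 \sqrt{3}}{2} \left(20 + 38\right) = - \frac{3 \sqrt{3}}{2} \cdot 58 = - 87 \sqrt{3}$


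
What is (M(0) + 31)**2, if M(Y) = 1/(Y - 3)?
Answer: 8464/9 ≈ 940.44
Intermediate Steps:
M(Y) = 1/(-3 + Y)
(M(0) + 31)**2 = (1/(-3 + 0) + 31)**2 = (1/(-3) + 31)**2 = (-1/3 + 31)**2 = (92/3)**2 = 8464/9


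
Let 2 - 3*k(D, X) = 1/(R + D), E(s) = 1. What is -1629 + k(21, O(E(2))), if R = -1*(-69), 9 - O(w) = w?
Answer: -439651/270 ≈ -1628.3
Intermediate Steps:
O(w) = 9 - w
R = 69
k(D, X) = ⅔ - 1/(3*(69 + D))
-1629 + k(21, O(E(2))) = -1629 + (137 + 2*21)/(3*(69 + 21)) = -1629 + (⅓)*(137 + 42)/90 = -1629 + (⅓)*(1/90)*179 = -1629 + 179/270 = -439651/270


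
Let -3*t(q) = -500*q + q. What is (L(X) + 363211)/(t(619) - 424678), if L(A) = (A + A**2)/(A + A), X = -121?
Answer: -1089453/965153 ≈ -1.1288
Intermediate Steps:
t(q) = 499*q/3 (t(q) = -(-500*q + q)/3 = -(-499)*q/3 = 499*q/3)
L(A) = (A + A**2)/(2*A) (L(A) = (A + A**2)/((2*A)) = (A + A**2)*(1/(2*A)) = (A + A**2)/(2*A))
(L(X) + 363211)/(t(619) - 424678) = ((1/2 + (1/2)*(-121)) + 363211)/((499/3)*619 - 424678) = ((1/2 - 121/2) + 363211)/(308881/3 - 424678) = (-60 + 363211)/(-965153/3) = 363151*(-3/965153) = -1089453/965153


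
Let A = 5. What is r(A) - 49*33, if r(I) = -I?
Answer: -1622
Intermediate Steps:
r(A) - 49*33 = -1*5 - 49*33 = -5 - 1617 = -1622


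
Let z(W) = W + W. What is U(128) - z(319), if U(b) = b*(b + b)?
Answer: 32130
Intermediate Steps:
U(b) = 2*b² (U(b) = b*(2*b) = 2*b²)
z(W) = 2*W
U(128) - z(319) = 2*128² - 2*319 = 2*16384 - 1*638 = 32768 - 638 = 32130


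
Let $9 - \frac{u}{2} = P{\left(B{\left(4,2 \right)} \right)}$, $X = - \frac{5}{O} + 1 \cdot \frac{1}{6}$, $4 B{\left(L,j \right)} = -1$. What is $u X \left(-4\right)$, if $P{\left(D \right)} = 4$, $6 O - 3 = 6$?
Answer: $\frac{380}{3} \approx 126.67$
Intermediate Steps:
$O = \frac{3}{2}$ ($O = \frac{1}{2} + \frac{1}{6} \cdot 6 = \frac{1}{2} + 1 = \frac{3}{2} \approx 1.5$)
$B{\left(L,j \right)} = - \frac{1}{4}$ ($B{\left(L,j \right)} = \frac{1}{4} \left(-1\right) = - \frac{1}{4}$)
$X = - \frac{19}{6}$ ($X = - \frac{5}{\frac{3}{2}} + 1 \cdot \frac{1}{6} = \left(-5\right) \frac{2}{3} + 1 \cdot \frac{1}{6} = - \frac{10}{3} + \frac{1}{6} = - \frac{19}{6} \approx -3.1667$)
$u = 10$ ($u = 18 - 8 = 10$)
$u X \left(-4\right) = 10 \left(- \frac{19}{6}\right) \left(-4\right) = \left(- \frac{95}{3}\right) \left(-4\right) = \frac{380}{3}$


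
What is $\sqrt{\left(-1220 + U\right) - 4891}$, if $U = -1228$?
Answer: $i \sqrt{7339} \approx 85.668 i$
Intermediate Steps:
$\sqrt{\left(-1220 + U\right) - 4891} = \sqrt{\left(-1220 - 1228\right) - 4891} = \sqrt{-2448 - 4891} = \sqrt{-7339} = i \sqrt{7339}$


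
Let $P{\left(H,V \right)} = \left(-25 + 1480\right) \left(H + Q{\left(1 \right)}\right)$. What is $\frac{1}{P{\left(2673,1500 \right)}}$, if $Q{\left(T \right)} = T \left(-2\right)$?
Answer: $\frac{1}{3886305} \approx 2.5731 \cdot 10^{-7}$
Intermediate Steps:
$Q{\left(T \right)} = - 2 T$
$P{\left(H,V \right)} = -2910 + 1455 H$ ($P{\left(H,V \right)} = \left(-25 + 1480\right) \left(H - 2\right) = 1455 \left(H - 2\right) = 1455 \left(-2 + H\right) = -2910 + 1455 H$)
$\frac{1}{P{\left(2673,1500 \right)}} = \frac{1}{-2910 + 1455 \cdot 2673} = \frac{1}{-2910 + 3889215} = \frac{1}{3886305}$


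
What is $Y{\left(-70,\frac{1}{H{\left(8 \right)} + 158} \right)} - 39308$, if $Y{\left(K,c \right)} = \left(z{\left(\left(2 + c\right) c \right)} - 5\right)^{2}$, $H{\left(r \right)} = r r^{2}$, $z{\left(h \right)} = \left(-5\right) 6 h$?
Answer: $- \frac{79157826515071}{2015112100} \approx -39282.0$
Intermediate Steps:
$z{\left(h \right)} = - 30 h$
$H{\left(r \right)} = r^{3}$
$Y{\left(K,c \right)} = \left(-5 - 30 c \left(2 + c\right)\right)^{2}$ ($Y{\left(K,c \right)} = \left(- 30 \left(2 + c\right) c - 5\right)^{2} = \left(- 30 c \left(2 + c\right) - 5\right)^{2} = \left(-5 - 30 c \left(2 + c\right)\right)^{2}$)
$Y{\left(-70,\frac{1}{H{\left(8 \right)} + 158} \right)} - 39308 = 25 \left(1 + \frac{6 \left(2 + \frac{1}{8^{3} + 158}\right)}{8^{3} + 158}\right)^{2} - 39308 = 25 \left(1 + \frac{6 \left(2 + \frac{1}{512 + 158}\right)}{512 + 158}\right)^{2} - 39308 = 25 \left(1 + \frac{6 \left(2 + \frac{1}{670}\right)}{670}\right)^{2} - 39308 = 25 \left(1 + 6 \cdot \frac{1}{670} \left(2 + \frac{1}{670}\right)\right)^{2} - 39308 = 25 \left(1 + 6 \cdot \frac{1}{670} \cdot \frac{1341}{670}\right)^{2} - 39308 = 25 \left(1 + \frac{4023}{224450}\right)^{2} - 39308 = 25 \left(\frac{228473}{224450}\right)^{2} - 39308 = 25 \cdot \frac{52199911729}{50377802500} - 39308 = \frac{52199911729}{2015112100} - 39308 = - \frac{79157826515071}{2015112100}$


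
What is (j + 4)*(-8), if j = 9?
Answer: -104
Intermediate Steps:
(j + 4)*(-8) = (9 + 4)*(-8) = 13*(-8) = -104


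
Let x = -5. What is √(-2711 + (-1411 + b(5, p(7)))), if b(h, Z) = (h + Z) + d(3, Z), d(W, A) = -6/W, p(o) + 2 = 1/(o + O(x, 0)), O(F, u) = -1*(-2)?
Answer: 4*I*√2318/3 ≈ 64.194*I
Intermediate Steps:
O(F, u) = 2
p(o) = -2 + 1/(2 + o) (p(o) = -2 + 1/(o + 2) = -2 + 1/(2 + o))
b(h, Z) = -2 + Z + h (b(h, Z) = (h + Z) - 6/3 = (Z + h) - 6*⅓ = (Z + h) - 2 = -2 + Z + h)
√(-2711 + (-1411 + b(5, p(7)))) = √(-2711 + (-1411 + (-2 + (-3 - 2*7)/(2 + 7) + 5))) = √(-2711 + (-1411 + (-2 + (-3 - 14)/9 + 5))) = √(-2711 + (-1411 + (-2 + (⅑)*(-17) + 5))) = √(-2711 + (-1411 + (-2 - 17/9 + 5))) = √(-2711 + (-1411 + 10/9)) = √(-2711 - 12689/9) = √(-37088/9) = 4*I*√2318/3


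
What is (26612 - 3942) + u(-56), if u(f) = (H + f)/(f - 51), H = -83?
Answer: 2425829/107 ≈ 22671.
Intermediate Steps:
u(f) = (-83 + f)/(-51 + f) (u(f) = (-83 + f)/(f - 51) = (-83 + f)/(-51 + f))
(26612 - 3942) + u(-56) = (26612 - 3942) + (-83 - 56)/(-51 - 56) = 22670 - 139/(-107) = 22670 - 1/107*(-139) = 22670 + 139/107 = 2425829/107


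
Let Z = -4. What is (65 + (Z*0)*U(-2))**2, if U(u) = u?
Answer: 4225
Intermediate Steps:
(65 + (Z*0)*U(-2))**2 = (65 - 4*0*(-2))**2 = (65 + 0*(-2))**2 = (65 + 0)**2 = 65**2 = 4225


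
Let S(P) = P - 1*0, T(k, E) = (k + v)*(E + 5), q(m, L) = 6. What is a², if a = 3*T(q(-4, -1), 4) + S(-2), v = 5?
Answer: 87025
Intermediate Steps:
T(k, E) = (5 + E)*(5 + k) (T(k, E) = (k + 5)*(E + 5) = (5 + k)*(5 + E) = (5 + E)*(5 + k))
S(P) = P (S(P) = P + 0 = P)
a = 295 (a = 3*(25 + 5*4 + 5*6 + 4*6) - 2 = 3*(25 + 20 + 30 + 24) - 2 = 3*99 - 2 = 297 - 2 = 295)
a² = 295² = 87025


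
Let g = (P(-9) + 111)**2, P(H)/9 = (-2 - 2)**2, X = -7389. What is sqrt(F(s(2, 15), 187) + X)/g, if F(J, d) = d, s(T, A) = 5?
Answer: I*sqrt(7202)/65025 ≈ 0.0013051*I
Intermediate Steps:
P(H) = 144 (P(H) = 9*(-2 - 2)**2 = 9*(-4)**2 = 9*16 = 144)
g = 65025 (g = (144 + 111)**2 = 255**2 = 65025)
sqrt(F(s(2, 15), 187) + X)/g = sqrt(187 - 7389)/65025 = sqrt(-7202)*(1/65025) = (I*sqrt(7202))*(1/65025) = I*sqrt(7202)/65025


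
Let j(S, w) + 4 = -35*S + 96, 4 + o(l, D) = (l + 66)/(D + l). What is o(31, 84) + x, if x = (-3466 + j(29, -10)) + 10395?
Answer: 690327/115 ≈ 6002.8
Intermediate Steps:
o(l, D) = -4 + (66 + l)/(D + l) (o(l, D) = -4 + (l + 66)/(D + l) = -4 + (66 + l)/(D + l))
j(S, w) = 92 - 35*S (j(S, w) = -4 + (-35*S + 96) = -4 + (96 - 35*S) = 92 - 35*S)
x = 6006 (x = (-3466 + (92 - 35*29)) + 10395 = (-3466 + (92 - 1015)) + 10395 = (-3466 - 923) + 10395 = -4389 + 10395 = 6006)
o(31, 84) + x = (66 - 4*84 - 3*31)/(84 + 31) + 6006 = (66 - 336 - 93)/115 + 6006 = (1/115)*(-363) + 6006 = -363/115 + 6006 = 690327/115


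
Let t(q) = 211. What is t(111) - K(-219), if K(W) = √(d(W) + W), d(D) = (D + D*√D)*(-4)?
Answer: 211 - √(657 + 876*I*√219) ≈ 128.43 - 78.496*I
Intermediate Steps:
d(D) = -4*D - 4*D^(3/2) (d(D) = (D + D^(3/2))*(-4) = -4*D - 4*D^(3/2))
K(W) = √(-4*W^(3/2) - 3*W) (K(W) = √((-4*W - 4*W^(3/2)) + W) = √(-4*W^(3/2) - 3*W))
t(111) - K(-219) = 211 - √(-(-876)*I*√219 - 3*(-219)) = 211 - √(-(-876)*I*√219 + 657) = 211 - √(876*I*√219 + 657) = 211 - √(657 + 876*I*√219)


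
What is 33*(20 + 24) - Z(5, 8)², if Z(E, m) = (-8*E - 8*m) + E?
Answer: -8349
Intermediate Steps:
Z(E, m) = -8*m - 7*E
33*(20 + 24) - Z(5, 8)² = 33*(20 + 24) - (-8*8 - 7*5)² = 33*44 - (-64 - 35)² = 1452 - 1*(-99)² = 1452 - 1*9801 = 1452 - 9801 = -8349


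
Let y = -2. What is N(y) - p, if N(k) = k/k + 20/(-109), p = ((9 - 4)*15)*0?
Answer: 89/109 ≈ 0.81651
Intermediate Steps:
p = 0 (p = (5*15)*0 = 75*0 = 0)
N(k) = 89/109 (N(k) = 1 + 20*(-1/109) = 1 - 20/109 = 89/109)
N(y) - p = 89/109 - 1*0 = 89/109 + 0 = 89/109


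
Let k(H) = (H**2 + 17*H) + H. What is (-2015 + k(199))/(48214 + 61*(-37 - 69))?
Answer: 10292/10437 ≈ 0.98611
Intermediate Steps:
k(H) = H**2 + 18*H
(-2015 + k(199))/(48214 + 61*(-37 - 69)) = (-2015 + 199*(18 + 199))/(48214 + 61*(-37 - 69)) = (-2015 + 199*217)/(48214 + 61*(-106)) = (-2015 + 43183)/(48214 - 6466) = 41168/41748 = 41168*(1/41748) = 10292/10437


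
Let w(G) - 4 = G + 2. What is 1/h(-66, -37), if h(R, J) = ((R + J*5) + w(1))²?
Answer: 1/59536 ≈ 1.6797e-5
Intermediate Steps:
w(G) = 6 + G (w(G) = 4 + (G + 2) = 4 + (2 + G) = 6 + G)
h(R, J) = (7 + R + 5*J)² (h(R, J) = ((R + J*5) + (6 + 1))² = ((R + 5*J) + 7)² = (7 + R + 5*J)²)
1/h(-66, -37) = 1/((7 - 66 + 5*(-37))²) = 1/((7 - 66 - 185)²) = 1/((-244)²) = 1/59536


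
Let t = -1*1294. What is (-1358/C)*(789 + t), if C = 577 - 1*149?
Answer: 342895/214 ≈ 1602.3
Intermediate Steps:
C = 428 (C = 577 - 149 = 428)
t = -1294
(-1358/C)*(789 + t) = (-1358/428)*(789 - 1294) = -1358*1/428*(-505) = -679/214*(-505) = 342895/214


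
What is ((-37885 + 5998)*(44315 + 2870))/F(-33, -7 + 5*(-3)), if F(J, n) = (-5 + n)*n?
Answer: -55725485/22 ≈ -2.5330e+6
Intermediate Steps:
F(J, n) = n*(-5 + n)
((-37885 + 5998)*(44315 + 2870))/F(-33, -7 + 5*(-3)) = ((-37885 + 5998)*(44315 + 2870))/(((-7 + 5*(-3))*(-5 + (-7 + 5*(-3))))) = (-31887*47185)/(((-7 - 15)*(-5 + (-7 - 15)))) = -1504588095*(-1/(22*(-5 - 22))) = -1504588095/((-22*(-27))) = -1504588095/594 = -1504588095*1/594 = -55725485/22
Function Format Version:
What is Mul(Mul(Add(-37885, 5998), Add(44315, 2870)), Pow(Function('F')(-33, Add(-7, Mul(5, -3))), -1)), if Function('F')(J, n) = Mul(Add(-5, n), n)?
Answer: Rational(-55725485, 22) ≈ -2.5330e+6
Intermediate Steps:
Function('F')(J, n) = Mul(n, Add(-5, n))
Mul(Mul(Add(-37885, 5998), Add(44315, 2870)), Pow(Function('F')(-33, Add(-7, Mul(5, -3))), -1)) = Mul(Mul(Add(-37885, 5998), Add(44315, 2870)), Pow(Mul(Add(-7, Mul(5, -3)), Add(-5, Add(-7, Mul(5, -3)))), -1)) = Mul(Mul(-31887, 47185), Pow(Mul(Add(-7, -15), Add(-5, Add(-7, -15))), -1)) = Mul(-1504588095, Pow(Mul(-22, Add(-5, -22)), -1)) = Mul(-1504588095, Pow(Mul(-22, -27), -1)) = Mul(-1504588095, Pow(594, -1)) = Mul(-1504588095, Rational(1, 594)) = Rational(-55725485, 22)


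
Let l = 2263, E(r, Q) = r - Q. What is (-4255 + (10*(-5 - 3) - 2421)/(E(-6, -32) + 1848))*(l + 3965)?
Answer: -24838419294/937 ≈ -2.6508e+7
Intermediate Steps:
(-4255 + (10*(-5 - 3) - 2421)/(E(-6, -32) + 1848))*(l + 3965) = (-4255 + (10*(-5 - 3) - 2421)/((-6 - 1*(-32)) + 1848))*(2263 + 3965) = (-4255 + (10*(-8) - 2421)/((-6 + 32) + 1848))*6228 = (-4255 + (-80 - 2421)/(26 + 1848))*6228 = (-4255 - 2501/1874)*6228 = -7976371/1874*6228 = -24838419294/937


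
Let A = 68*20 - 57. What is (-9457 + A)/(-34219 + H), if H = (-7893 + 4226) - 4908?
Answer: 4077/21397 ≈ 0.19054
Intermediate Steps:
A = 1303 (A = 1360 - 57 = 1303)
H = -8575 (H = -3667 - 4908 = -8575)
(-9457 + A)/(-34219 + H) = (-9457 + 1303)/(-34219 - 8575) = -8154/(-42794) = -8154*(-1/42794) = 4077/21397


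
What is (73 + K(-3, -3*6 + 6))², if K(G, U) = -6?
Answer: 4489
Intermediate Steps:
(73 + K(-3, -3*6 + 6))² = (73 - 6)² = 67² = 4489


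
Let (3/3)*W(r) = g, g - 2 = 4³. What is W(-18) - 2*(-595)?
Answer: 1256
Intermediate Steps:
g = 66 (g = 2 + 4³ = 2 + 64 = 66)
W(r) = 66
W(-18) - 2*(-595) = 66 - 2*(-595) = 66 - 1*(-1190) = 66 + 1190 = 1256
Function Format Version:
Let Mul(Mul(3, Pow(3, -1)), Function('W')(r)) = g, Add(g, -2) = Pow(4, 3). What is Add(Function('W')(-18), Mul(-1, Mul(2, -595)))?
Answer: 1256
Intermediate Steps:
g = 66 (g = Add(2, Pow(4, 3)) = Add(2, 64) = 66)
Function('W')(r) = 66
Add(Function('W')(-18), Mul(-1, Mul(2, -595))) = Add(66, Mul(-1, Mul(2, -595))) = Add(66, Mul(-1, -1190)) = Add(66, 1190) = 1256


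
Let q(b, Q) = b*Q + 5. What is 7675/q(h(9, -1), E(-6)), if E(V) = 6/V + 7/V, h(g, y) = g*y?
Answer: 15350/49 ≈ 313.27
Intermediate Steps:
E(V) = 13/V
q(b, Q) = 5 + Q*b (q(b, Q) = Q*b + 5 = 5 + Q*b)
7675/q(h(9, -1), E(-6)) = 7675/(5 + (13/(-6))*(9*(-1))) = 7675/(5 + (13*(-1/6))*(-9)) = 7675/(5 - 13/6*(-9)) = 7675/(5 + 39/2) = 7675/(49/2) = 7675*(2/49) = 15350/49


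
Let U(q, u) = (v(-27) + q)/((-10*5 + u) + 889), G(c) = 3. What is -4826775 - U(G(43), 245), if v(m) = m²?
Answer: -1308056208/271 ≈ -4.8268e+6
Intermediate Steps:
U(q, u) = (729 + q)/(839 + u) (U(q, u) = ((-27)² + q)/((-10*5 + u) + 889) = (729 + q)/((-50 + u) + 889) = (729 + q)/(839 + u))
-4826775 - U(G(43), 245) = -4826775 - (729 + 3)/(839 + 245) = -4826775 - 732/1084 = -4826775 - 1*183/271 = -4826775 - 183/271 = -1308056208/271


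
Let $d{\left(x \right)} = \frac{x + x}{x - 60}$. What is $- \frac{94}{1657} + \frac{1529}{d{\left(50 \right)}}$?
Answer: $- \frac{2534493}{16570} \approx -152.96$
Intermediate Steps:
$d{\left(x \right)} = \frac{2 x}{-60 + x}$
$- \frac{94}{1657} + \frac{1529}{d{\left(50 \right)}} = - \frac{94}{1657} + \frac{1529}{2 \cdot 50 \frac{1}{-60 + 50}} = \left(-94\right) \frac{1}{1657} + \frac{1529}{2 \cdot 50 \frac{1}{-10}} = - \frac{94}{1657} + \frac{1529}{2 \cdot 50 \left(- \frac{1}{10}\right)} = - \frac{94}{1657} + \frac{1529}{-10} = - \frac{94}{1657} + 1529 \left(- \frac{1}{10}\right) = - \frac{94}{1657} - \frac{1529}{10} = - \frac{2534493}{16570}$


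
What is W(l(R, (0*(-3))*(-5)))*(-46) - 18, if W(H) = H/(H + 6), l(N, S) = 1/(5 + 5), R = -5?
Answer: -1144/61 ≈ -18.754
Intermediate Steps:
l(N, S) = 1/10
W(H) = H/(6 + H)
W(l(R, (0*(-3))*(-5)))*(-46) - 18 = (1/(10*(6 + 1/10)))*(-46) - 18 = (1/(10*(61/10)))*(-46) - 18 = ((1/10)*(10/61))*(-46) - 18 = (1/61)*(-46) - 18 = -46/61 - 18 = -1144/61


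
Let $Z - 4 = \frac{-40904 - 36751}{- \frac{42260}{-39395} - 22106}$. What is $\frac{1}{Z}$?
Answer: $\frac{174164722}{1308502633} \approx 0.1331$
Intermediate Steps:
$Z = \frac{1308502633}{174164722}$ ($Z = 4 + \frac{-40904 - 36751}{- \frac{42260}{-39395} - 22106} = 4 - \frac{77655}{\left(-42260\right) \left(- \frac{1}{39395}\right) - 22106} = 4 - \frac{77655}{\frac{8452}{7879} - 22106} = 4 - \frac{77655}{- \frac{174164722}{7879}} = 4 - - \frac{611843745}{174164722} = 4 + \frac{611843745}{174164722} = \frac{1308502633}{174164722} \approx 7.513$)
$\frac{1}{Z} = \frac{1}{\frac{1308502633}{174164722}} = \frac{174164722}{1308502633}$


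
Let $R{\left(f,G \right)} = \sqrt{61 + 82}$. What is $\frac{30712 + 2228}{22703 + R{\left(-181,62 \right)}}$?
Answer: $\frac{373918410}{257713033} - \frac{16470 \sqrt{143}}{257713033} \approx 1.4501$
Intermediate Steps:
$R{\left(f,G \right)} = \sqrt{143}$
$\frac{30712 + 2228}{22703 + R{\left(-181,62 \right)}} = \frac{30712 + 2228}{22703 + \sqrt{143}} = \frac{32940}{22703 + \sqrt{143}}$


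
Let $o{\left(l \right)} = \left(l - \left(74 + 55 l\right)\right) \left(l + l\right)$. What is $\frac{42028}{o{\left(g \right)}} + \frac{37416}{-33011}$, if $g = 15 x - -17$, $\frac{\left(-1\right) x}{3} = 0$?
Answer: $- \frac{662338289}{278348752} \approx -2.3795$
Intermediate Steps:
$x = 0$ ($x = \left(-3\right) 0 = 0$)
$g = 17$ ($g = 15 \cdot 0 - -17 = 0 + 17 = 17$)
$o{\left(l \right)} = 2 l \left(-74 - 54 l\right)$ ($o{\left(l \right)} = \left(l - \left(74 + 55 l\right)\right) 2 l = \left(-74 - 54 l\right) 2 l = 2 l \left(-74 - 54 l\right)$)
$\frac{42028}{o{\left(g \right)}} + \frac{37416}{-33011} = \frac{42028}{\left(-4\right) 17 \left(37 + 27 \cdot 17\right)} + \frac{37416}{-33011} = \frac{42028}{\left(-4\right) 17 \left(37 + 459\right)} + 37416 \left(- \frac{1}{33011}\right) = \frac{42028}{\left(-4\right) 17 \cdot 496} - \frac{37416}{33011} = \frac{42028}{-33728} - \frac{37416}{33011} = 42028 \left(- \frac{1}{33728}\right) - \frac{37416}{33011} = - \frac{10507}{8432} - \frac{37416}{33011} = - \frac{662338289}{278348752}$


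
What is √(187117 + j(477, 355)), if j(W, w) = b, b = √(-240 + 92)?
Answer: √(187117 + 2*I*√37) ≈ 432.57 + 0.014*I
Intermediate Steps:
b = 2*I*√37 (b = √(-148) = 2*I*√37 ≈ 12.166*I)
j(W, w) = 2*I*√37
√(187117 + j(477, 355)) = √(187117 + 2*I*√37)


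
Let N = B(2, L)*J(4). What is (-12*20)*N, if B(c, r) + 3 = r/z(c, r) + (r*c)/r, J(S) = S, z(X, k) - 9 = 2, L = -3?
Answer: 13440/11 ≈ 1221.8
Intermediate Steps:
z(X, k) = 11 (z(X, k) = 9 + 2 = 11)
B(c, r) = -3 + c + r/11 (B(c, r) = -3 + (r/11 + (r*c)/r) = -3 + (r*(1/11) + (c*r)/r) = -3 + (r/11 + c) = -3 + (c + r/11) = -3 + c + r/11)
N = -56/11 (N = (-3 + 2 + (1/11)*(-3))*4 = (-3 + 2 - 3/11)*4 = -14/11*4 = -56/11 ≈ -5.0909)
(-12*20)*N = -12*20*(-56/11) = -240*(-56/11) = 13440/11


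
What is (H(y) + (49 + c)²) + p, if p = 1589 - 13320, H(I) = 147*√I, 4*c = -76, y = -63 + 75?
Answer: -10831 + 294*√3 ≈ -10322.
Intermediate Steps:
y = 12
c = -19 (c = (¼)*(-76) = -19)
p = -11731
(H(y) + (49 + c)²) + p = (147*√12 + (49 - 19)²) - 11731 = (147*(2*√3) + 30²) - 11731 = (294*√3 + 900) - 11731 = (900 + 294*√3) - 11731 = -10831 + 294*√3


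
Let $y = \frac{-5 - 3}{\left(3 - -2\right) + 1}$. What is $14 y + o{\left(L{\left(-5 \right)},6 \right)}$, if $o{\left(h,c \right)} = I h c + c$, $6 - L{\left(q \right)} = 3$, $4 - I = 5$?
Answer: $- \frac{92}{3} \approx -30.667$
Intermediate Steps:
$I = -1$ ($I = 4 - 5 = -1$)
$L{\left(q \right)} = 3$ ($L{\left(q \right)} = 6 - 3 = 3$)
$o{\left(h,c \right)} = c - c h$ ($o{\left(h,c \right)} = - h c + c = - c h + c = c - c h$)
$y = - \frac{4}{3}$ ($y = - \frac{8}{\left(3 + 2\right) + 1} = - \frac{8}{5 + 1} = - \frac{8}{6} = \left(-8\right) \frac{1}{6} = - \frac{4}{3} \approx -1.3333$)
$14 y + o{\left(L{\left(-5 \right)},6 \right)} = 14 \left(- \frac{4}{3}\right) + 6 \left(1 - 3\right) = - \frac{56}{3} + 6 \left(1 - 3\right) = - \frac{56}{3} + 6 \left(-2\right) = - \frac{56}{3} - 12 = - \frac{92}{3}$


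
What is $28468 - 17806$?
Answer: $10662$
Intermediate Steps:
$28468 - 17806 = 10662$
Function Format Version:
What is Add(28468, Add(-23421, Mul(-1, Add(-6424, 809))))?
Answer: 10662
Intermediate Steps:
Add(28468, Add(-23421, Mul(-1, Add(-6424, 809)))) = Add(28468, Add(-23421, Mul(-1, -5615))) = Add(28468, Add(-23421, 5615)) = Add(28468, -17806) = 10662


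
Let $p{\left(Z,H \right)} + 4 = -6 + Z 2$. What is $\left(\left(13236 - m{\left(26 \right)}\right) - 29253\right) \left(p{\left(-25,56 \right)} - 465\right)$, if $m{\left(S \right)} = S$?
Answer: $8422575$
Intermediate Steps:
$p{\left(Z,H \right)} = -10 + 2 Z$ ($p{\left(Z,H \right)} = -4 + \left(-6 + Z 2\right) = -4 + \left(-6 + 2 Z\right) = -10 + 2 Z$)
$\left(\left(13236 - m{\left(26 \right)}\right) - 29253\right) \left(p{\left(-25,56 \right)} - 465\right) = \left(\left(13236 - 26\right) - 29253\right) \left(\left(-10 + 2 \left(-25\right)\right) - 465\right) = \left(\left(13236 - 26\right) - 29253\right) \left(\left(-10 - 50\right) - 465\right) = \left(13210 - 29253\right) \left(-60 - 465\right) = \left(-16043\right) \left(-525\right) = 8422575$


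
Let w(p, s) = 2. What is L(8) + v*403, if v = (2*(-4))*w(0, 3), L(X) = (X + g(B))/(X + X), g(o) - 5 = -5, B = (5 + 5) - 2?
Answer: -12895/2 ≈ -6447.5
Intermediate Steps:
B = 8 (B = 10 - 2 = 8)
g(o) = 0 (g(o) = 5 - 5 = 0)
L(X) = 1/2 (L(X) = (X + 0)/(X + X) = X/((2*X)) = X*(1/(2*X)) = 1/2)
v = -16 (v = (2*(-4))*2 = -8*2 = -16)
L(8) + v*403 = 1/2 - 16*403 = 1/2 - 6448 = -12895/2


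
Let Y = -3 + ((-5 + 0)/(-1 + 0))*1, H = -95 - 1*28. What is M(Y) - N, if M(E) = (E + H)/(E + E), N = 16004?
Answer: -64137/4 ≈ -16034.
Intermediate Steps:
H = -123 (H = -95 - 28 = -123)
Y = 2 (Y = -3 - 5/(-1)*1 = -3 - 5*(-1)*1 = -3 + 5*1 = -3 + 5 = 2)
M(E) = (-123 + E)/(2*E) (M(E) = (E - 123)/(E + E) = (-123 + E)/((2*E)) = (-123 + E)*(1/(2*E)) = (-123 + E)/(2*E))
M(Y) - N = (½)*(-123 + 2)/2 - 1*16004 = (½)*(½)*(-121) - 16004 = -121/4 - 16004 = -64137/4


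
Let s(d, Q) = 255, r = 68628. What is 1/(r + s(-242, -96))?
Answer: 1/68883 ≈ 1.4517e-5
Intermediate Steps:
1/(r + s(-242, -96)) = 1/(68628 + 255) = 1/68883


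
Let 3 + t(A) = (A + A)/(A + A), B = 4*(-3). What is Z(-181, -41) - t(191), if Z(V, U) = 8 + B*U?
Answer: 502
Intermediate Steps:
B = -12
Z(V, U) = 8 - 12*U
t(A) = -2 (t(A) = -3 + (A + A)/(A + A) = -3 + (2*A)/((2*A)) = -3 + (2*A)*(1/(2*A)) = -3 + 1 = -2)
Z(-181, -41) - t(191) = (8 - 12*(-41)) - 1*(-2) = (8 + 492) + 2 = 500 + 2 = 502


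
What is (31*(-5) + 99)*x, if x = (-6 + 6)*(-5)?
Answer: 0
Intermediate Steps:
x = 0 (x = 0*(-5) = 0)
(31*(-5) + 99)*x = (31*(-5) + 99)*0 = (-155 + 99)*0 = -56*0 = 0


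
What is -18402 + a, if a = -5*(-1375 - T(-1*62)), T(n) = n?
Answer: -11837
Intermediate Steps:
a = 6565 (a = -5*(-1375 - (-1)*62) = -5*(-1375 - 1*(-62)) = -5*(-1375 + 62) = -5*(-1313) = 6565)
-18402 + a = -18402 + 6565 = -11837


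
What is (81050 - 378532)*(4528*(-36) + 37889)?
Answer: 37220650358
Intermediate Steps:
(81050 - 378532)*(4528*(-36) + 37889) = -297482*(-163008 + 37889) = -297482*(-125119) = 37220650358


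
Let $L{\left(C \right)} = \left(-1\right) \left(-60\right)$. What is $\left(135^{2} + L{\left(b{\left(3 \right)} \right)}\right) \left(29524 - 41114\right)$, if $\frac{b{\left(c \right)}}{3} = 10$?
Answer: $-211923150$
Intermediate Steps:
$b{\left(c \right)} = 30$ ($b{\left(c \right)} = 3 \cdot 10 = 30$)
$L{\left(C \right)} = 60$
$\left(135^{2} + L{\left(b{\left(3 \right)} \right)}\right) \left(29524 - 41114\right) = \left(135^{2} + 60\right) \left(29524 - 41114\right) = \left(18225 + 60\right) \left(-11590\right) = 18285 \left(-11590\right) = -211923150$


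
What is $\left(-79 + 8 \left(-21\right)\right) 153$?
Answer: $-37791$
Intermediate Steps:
$\left(-79 + 8 \left(-21\right)\right) 153 = \left(-79 - 168\right) 153 = \left(-247\right) 153 = -37791$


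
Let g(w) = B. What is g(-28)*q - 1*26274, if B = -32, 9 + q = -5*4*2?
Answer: -24706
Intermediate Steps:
q = -49 (q = -9 - 5*4*2 = -9 - 20*2 = -9 - 40 = -49)
g(w) = -32
g(-28)*q - 1*26274 = -32*(-49) - 1*26274 = 1568 - 26274 = -24706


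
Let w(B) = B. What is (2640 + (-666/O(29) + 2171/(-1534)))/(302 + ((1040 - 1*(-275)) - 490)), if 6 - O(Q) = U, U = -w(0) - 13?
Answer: 5837119/2526734 ≈ 2.3101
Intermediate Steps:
U = -13 (U = -1*0 - 13 = 0 - 13 = -13)
O(Q) = 19 (O(Q) = 6 - 1*(-13) = 6 + 13 = 19)
(2640 + (-666/O(29) + 2171/(-1534)))/(302 + ((1040 - 1*(-275)) - 490)) = (2640 + (-666/19 + 2171/(-1534)))/(302 + ((1040 - 1*(-275)) - 490)) = (2640 + (-666*1/19 + 2171*(-1/1534)))/(302 + ((1040 + 275) - 490)) = (2640 + (-666/19 - 167/118))/(302 + (1315 - 490)) = (2640 - 81761/2242)/(302 + 825) = (5837119/2242)/1127 = (5837119/2242)*(1/1127) = 5837119/2526734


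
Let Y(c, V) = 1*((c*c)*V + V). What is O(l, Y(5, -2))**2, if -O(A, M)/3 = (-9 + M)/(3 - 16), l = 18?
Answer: 33489/169 ≈ 198.16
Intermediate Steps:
Y(c, V) = V + V*c**2 (Y(c, V) = 1*(c**2*V + V) = 1*(V*c**2 + V) = 1*(V + V*c**2) = V + V*c**2)
O(A, M) = -27/13 + 3*M/13 (O(A, M) = -3*(-9 + M)/(3 - 16) = -3*(-9 + M)/(-13) = -3*(-9 + M)*(-1)/13 = -3*(9/13 - M/13) = -27/13 + 3*M/13)
O(l, Y(5, -2))**2 = (-27/13 + 3*(-2*(1 + 5**2))/13)**2 = (-27/13 + 3*(-2*(1 + 25))/13)**2 = (-27/13 + 3*(-2*26)/13)**2 = (-27/13 + (3/13)*(-52))**2 = (-27/13 - 12)**2 = (-183/13)**2 = 33489/169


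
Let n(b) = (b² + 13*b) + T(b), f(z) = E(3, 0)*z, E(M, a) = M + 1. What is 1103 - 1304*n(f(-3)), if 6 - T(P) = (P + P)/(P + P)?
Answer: 10231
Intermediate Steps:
E(M, a) = 1 + M
f(z) = 4*z (f(z) = (1 + 3)*z = 4*z)
T(P) = 5 (T(P) = 6 - (P + P)/(P + P) = 6 - 2*P/(2*P) = 6 - 2*P*1/(2*P) = 6 - 1*1 = 6 - 1 = 5)
n(b) = 5 + b² + 13*b (n(b) = (b² + 13*b) + 5 = 5 + b² + 13*b)
1103 - 1304*n(f(-3)) = 1103 - 1304*(5 + (4*(-3))² + 13*(4*(-3))) = 1103 - 1304*(5 + (-12)² + 13*(-12)) = 1103 - 1304*(5 + 144 - 156) = 1103 - 1304*(-7) = 1103 + 9128 = 10231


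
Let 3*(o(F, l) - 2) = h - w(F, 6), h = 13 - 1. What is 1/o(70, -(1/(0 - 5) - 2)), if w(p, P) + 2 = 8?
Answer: 1/4 ≈ 0.25000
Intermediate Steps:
w(p, P) = 6 (w(p, P) = -2 + 8 = 6)
h = 12
o(F, l) = 4 (o(F, l) = 2 + (12 - 1*6)/3 = 2 + (12 - 6)/3 = 2 + (1/3)*6 = 2 + 2 = 4)
1/o(70, -(1/(0 - 5) - 2)) = 1/4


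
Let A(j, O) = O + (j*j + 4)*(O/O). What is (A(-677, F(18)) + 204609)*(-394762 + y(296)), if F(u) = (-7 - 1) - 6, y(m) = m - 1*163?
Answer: -261610613712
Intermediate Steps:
y(m) = -163 + m (y(m) = m - 163 = -163 + m)
F(u) = -14 (F(u) = -8 - 6 = -14)
A(j, O) = 4 + O + j² (A(j, O) = O + (j² + 4)*1 = O + (4 + j²)*1 = O + (4 + j²) = 4 + O + j²)
(A(-677, F(18)) + 204609)*(-394762 + y(296)) = ((4 - 14 + (-677)²) + 204609)*(-394762 + (-163 + 296)) = ((4 - 14 + 458329) + 204609)*(-394762 + 133) = (458319 + 204609)*(-394629) = 662928*(-394629) = -261610613712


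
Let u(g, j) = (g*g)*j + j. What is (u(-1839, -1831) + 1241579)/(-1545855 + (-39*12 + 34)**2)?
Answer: 6191057603/1357499 ≈ 4560.6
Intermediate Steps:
u(g, j) = j + j*g**2 (u(g, j) = g**2*j + j = j*g**2 + j = j + j*g**2)
(u(-1839, -1831) + 1241579)/(-1545855 + (-39*12 + 34)**2) = (-1831*(1 + (-1839)**2) + 1241579)/(-1545855 + (-39*12 + 34)**2) = (-1831*(1 + 3381921) + 1241579)/(-1545855 + (-468 + 34)**2) = (-1831*3381922 + 1241579)/(-1545855 + (-434)**2) = (-6192299182 + 1241579)/(-1545855 + 188356) = -6191057603/(-1357499) = -6191057603*(-1/1357499) = 6191057603/1357499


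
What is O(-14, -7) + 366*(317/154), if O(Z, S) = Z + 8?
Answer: 57549/77 ≈ 747.39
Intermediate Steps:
O(Z, S) = 8 + Z
O(-14, -7) + 366*(317/154) = (8 - 14) + 366*(317/154) = -6 + 366*(317*(1/154)) = -6 + 366*(317/154) = -6 + 58011/77 = 57549/77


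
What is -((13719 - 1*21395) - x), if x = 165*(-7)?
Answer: 6521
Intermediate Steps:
x = -1155
-((13719 - 1*21395) - x) = -((13719 - 1*21395) - 1*(-1155)) = -((13719 - 21395) + 1155) = -(-7676 + 1155) = -1*(-6521) = 6521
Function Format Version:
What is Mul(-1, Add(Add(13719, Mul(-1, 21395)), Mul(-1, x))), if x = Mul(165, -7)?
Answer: 6521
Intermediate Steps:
x = -1155
Mul(-1, Add(Add(13719, Mul(-1, 21395)), Mul(-1, x))) = Mul(-1, Add(Add(13719, Mul(-1, 21395)), Mul(-1, -1155))) = Mul(-1, Add(Add(13719, -21395), 1155)) = Mul(-1, Add(-7676, 1155)) = Mul(-1, -6521) = 6521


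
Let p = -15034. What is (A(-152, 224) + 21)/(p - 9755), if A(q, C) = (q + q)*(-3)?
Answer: -311/8263 ≈ -0.037638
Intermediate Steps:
A(q, C) = -6*q (A(q, C) = (2*q)*(-3) = -6*q)
(A(-152, 224) + 21)/(p - 9755) = (-6*(-152) + 21)/(-15034 - 9755) = (912 + 21)/(-24789) = 933*(-1/24789) = -311/8263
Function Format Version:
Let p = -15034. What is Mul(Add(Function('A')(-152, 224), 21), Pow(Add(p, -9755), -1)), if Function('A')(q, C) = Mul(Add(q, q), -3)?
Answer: Rational(-311, 8263) ≈ -0.037638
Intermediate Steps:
Function('A')(q, C) = Mul(-6, q) (Function('A')(q, C) = Mul(Mul(2, q), -3) = Mul(-6, q))
Mul(Add(Function('A')(-152, 224), 21), Pow(Add(p, -9755), -1)) = Mul(Add(Mul(-6, -152), 21), Pow(Add(-15034, -9755), -1)) = Mul(Add(912, 21), Pow(-24789, -1)) = Mul(933, Rational(-1, 24789)) = Rational(-311, 8263)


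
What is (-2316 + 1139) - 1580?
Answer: -2757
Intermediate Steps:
(-2316 + 1139) - 1580 = -1177 - 1580 = -2757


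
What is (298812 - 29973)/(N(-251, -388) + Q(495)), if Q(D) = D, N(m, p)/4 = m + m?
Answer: -268839/1513 ≈ -177.69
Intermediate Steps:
N(m, p) = 8*m (N(m, p) = 4*(m + m) = 4*(2*m) = 8*m)
(298812 - 29973)/(N(-251, -388) + Q(495)) = (298812 - 29973)/(8*(-251) + 495) = 268839/(-2008 + 495) = 268839/(-1513) = 268839*(-1/1513) = -268839/1513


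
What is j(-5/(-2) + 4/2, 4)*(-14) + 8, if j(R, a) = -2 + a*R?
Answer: -216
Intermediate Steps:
j(R, a) = -2 + R*a
j(-5/(-2) + 4/2, 4)*(-14) + 8 = (-2 + (-5/(-2) + 4/2)*4)*(-14) + 8 = (-2 + (-5*(-½) + 4*(½))*4)*(-14) + 8 = (-2 + (5/2 + 2)*4)*(-14) + 8 = (-2 + (9/2)*4)*(-14) + 8 = (-2 + 18)*(-14) + 8 = 16*(-14) + 8 = -224 + 8 = -216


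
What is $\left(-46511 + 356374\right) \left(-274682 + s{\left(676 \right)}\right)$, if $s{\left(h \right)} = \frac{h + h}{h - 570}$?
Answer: $- \frac{4510821326610}{53} \approx -8.511 \cdot 10^{10}$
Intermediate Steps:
$s{\left(h \right)} = \frac{2 h}{-570 + h}$
$\left(-46511 + 356374\right) \left(-274682 + s{\left(676 \right)}\right) = \left(-46511 + 356374\right) \left(-274682 + 2 \cdot 676 \frac{1}{-570 + 676}\right) = 309863 \left(-274682 + 2 \cdot 676 \cdot \frac{1}{106}\right) = 309863 \left(-274682 + \frac{676}{53}\right) = 309863 \left(- \frac{14557470}{53}\right) = - \frac{4510821326610}{53}$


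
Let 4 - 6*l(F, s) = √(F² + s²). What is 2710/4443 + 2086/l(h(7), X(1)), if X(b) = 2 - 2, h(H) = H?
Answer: -18533486/4443 ≈ -4171.4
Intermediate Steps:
X(b) = 0
l(F, s) = ⅔ - √(F² + s²)/6
2710/4443 + 2086/l(h(7), X(1)) = 2710/4443 + 2086/(⅔ - √(7² + 0²)/6) = 2710*(1/4443) + 2086/(⅔ - √(49 + 0)/6) = 2710/4443 + 2086/(⅔ - √49/6) = 2710/4443 + 2086/(⅔ - ⅙*7) = 2710/4443 + 2086/(⅔ - 7/6) = 2710/4443 + 2086/(-½) = 2710/4443 + 2086*(-2) = 2710/4443 - 4172 = -18533486/4443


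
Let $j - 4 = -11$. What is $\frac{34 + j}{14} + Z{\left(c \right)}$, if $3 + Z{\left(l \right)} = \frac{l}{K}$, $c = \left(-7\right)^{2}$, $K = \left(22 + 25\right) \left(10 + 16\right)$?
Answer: $- \frac{4411}{4277} \approx -1.0313$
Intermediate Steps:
$K = 1222$ ($K = 47 \cdot 26 = 1222$)
$j = -7$ ($j = 4 - 11 = -7$)
$c = 49$
$Z{\left(l \right)} = -3 + \frac{l}{1222}$
$\frac{34 + j}{14} + Z{\left(c \right)} = \frac{34 - 7}{14} + \left(-3 + \frac{1}{1222} \cdot 49\right) = 27 \cdot \frac{1}{14} + \left(-3 + \frac{49}{1222}\right) = \frac{27}{14} - \frac{3617}{1222} = - \frac{4411}{4277}$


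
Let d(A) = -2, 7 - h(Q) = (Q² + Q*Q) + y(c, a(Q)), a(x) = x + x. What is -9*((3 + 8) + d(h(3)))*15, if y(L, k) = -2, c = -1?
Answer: -1215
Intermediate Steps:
a(x) = 2*x
h(Q) = 9 - 2*Q² (h(Q) = 7 - ((Q² + Q*Q) - 2) = 7 - ((Q² + Q²) - 2) = 7 - (2*Q² - 2) = 7 - (-2 + 2*Q²) = 7 + (2 - 2*Q²) = 9 - 2*Q²)
-9*((3 + 8) + d(h(3)))*15 = -9*((3 + 8) - 2)*15 = -9*(11 - 2)*15 = -9*9*15 = -81*15 = -1215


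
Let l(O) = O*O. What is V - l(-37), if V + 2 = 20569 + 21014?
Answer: 40212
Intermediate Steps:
l(O) = O²
V = 41581 (V = -2 + (20569 + 21014) = -2 + 41583 = 41581)
V - l(-37) = 41581 - 1*(-37)² = 41581 - 1*1369 = 41581 - 1369 = 40212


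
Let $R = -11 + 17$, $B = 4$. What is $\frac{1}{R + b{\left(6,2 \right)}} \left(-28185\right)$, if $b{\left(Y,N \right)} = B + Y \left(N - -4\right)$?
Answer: $- \frac{28185}{46} \approx -612.72$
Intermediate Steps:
$R = 6$
$b{\left(Y,N \right)} = 4 + Y \left(4 + N\right)$ ($b{\left(Y,N \right)} = 4 + Y \left(N - -4\right) = 4 + Y \left(N + 4\right) = 4 + Y \left(4 + N\right)$)
$\frac{1}{R + b{\left(6,2 \right)}} \left(-28185\right) = \frac{1}{6 + \left(4 + 4 \cdot 6 + 2 \cdot 6\right)} \left(-28185\right) = \frac{1}{6 + \left(4 + 24 + 12\right)} \left(-28185\right) = \frac{1}{6 + 40} \left(-28185\right) = \frac{1}{46} \left(-28185\right) = - \frac{28185}{46}$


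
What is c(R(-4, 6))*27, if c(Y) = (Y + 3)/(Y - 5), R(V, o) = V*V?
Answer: 513/11 ≈ 46.636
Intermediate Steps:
R(V, o) = V**2
c(Y) = (3 + Y)/(-5 + Y)
c(R(-4, 6))*27 = ((3 + (-4)**2)/(-5 + (-4)**2))*27 = ((3 + 16)/(-5 + 16))*27 = (19/11)*27 = 513/11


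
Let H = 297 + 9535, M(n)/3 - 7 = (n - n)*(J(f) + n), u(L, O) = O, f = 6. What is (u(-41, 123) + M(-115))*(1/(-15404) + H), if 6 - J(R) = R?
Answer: 5452276572/3851 ≈ 1.4158e+6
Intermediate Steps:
J(R) = 6 - R
M(n) = 21 (M(n) = 21 + 3*((n - n)*((6 - 1*6) + n)) = 21 + 3*(0*((6 - 6) + n)) = 21 + 3*(0*(0 + n)) = 21 + 3*(0*n) = 21 + 3*0 = 21 + 0 = 21)
H = 9832
(u(-41, 123) + M(-115))*(1/(-15404) + H) = (123 + 21)*(1/(-15404) + 9832) = 144*(-1/15404 + 9832) = 144*(151452127/15404) = 5452276572/3851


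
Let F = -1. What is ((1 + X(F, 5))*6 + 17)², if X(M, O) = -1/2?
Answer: 400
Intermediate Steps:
X(M, O) = -½ (X(M, O) = -1*½ = -½)
((1 + X(F, 5))*6 + 17)² = ((1 - ½)*6 + 17)² = ((½)*6 + 17)² = (3 + 17)² = 20² = 400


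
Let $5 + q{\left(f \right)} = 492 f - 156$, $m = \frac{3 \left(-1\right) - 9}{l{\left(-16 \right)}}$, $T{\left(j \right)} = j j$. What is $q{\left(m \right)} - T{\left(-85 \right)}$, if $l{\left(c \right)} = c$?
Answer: $-7017$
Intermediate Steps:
$T{\left(j \right)} = j^{2}$
$m = \frac{3}{4}$ ($m = \frac{3 \left(-1\right) - 9}{-16} = \left(-3 - 9\right) \left(- \frac{1}{16}\right) = \left(-12\right) \left(- \frac{1}{16}\right) = \frac{3}{4} \approx 0.75$)
$q{\left(f \right)} = -161 + 492 f$ ($q{\left(f \right)} = -5 + \left(492 f - 156\right) = -5 + \left(-156 + 492 f\right) = -161 + 492 f$)
$q{\left(m \right)} - T{\left(-85 \right)} = \left(-161 + 492 \cdot \frac{3}{4}\right) - \left(-85\right)^{2} = \left(-161 + 369\right) - 7225 = 208 - 7225 = -7017$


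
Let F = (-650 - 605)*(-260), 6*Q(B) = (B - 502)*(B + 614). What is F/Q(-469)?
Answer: -391560/28159 ≈ -13.905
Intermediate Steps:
Q(B) = (-502 + B)*(614 + B)/6 (Q(B) = ((B - 502)*(B + 614))/6 = ((-502 + B)*(614 + B))/6 = (-502 + B)*(614 + B)/6)
F = 326300 (F = -1255*(-260) = 326300)
F/Q(-469) = 326300/(-154114/3 + (1/6)*(-469)**2 + (56/3)*(-469)) = 326300/(-154114/3 + (1/6)*219961 - 26264/3) = 326300/(-154114/3 + 219961/6 - 26264/3) = 326300/(-140795/6) = 326300*(-6/140795) = -391560/28159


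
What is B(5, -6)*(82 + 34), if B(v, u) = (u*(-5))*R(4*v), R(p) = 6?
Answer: 20880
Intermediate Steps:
B(v, u) = -30*u (B(v, u) = (u*(-5))*6 = -5*u*6 = -30*u)
B(5, -6)*(82 + 34) = (-30*(-6))*(82 + 34) = 180*116 = 20880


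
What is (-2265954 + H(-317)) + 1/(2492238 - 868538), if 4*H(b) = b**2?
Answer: -1819219256237/811850 ≈ -2.2408e+6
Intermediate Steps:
H(b) = b**2/4
(-2265954 + H(-317)) + 1/(2492238 - 868538) = (-2265954 + (1/4)*(-317)**2) + 1/(2492238 - 868538) = (-2265954 + (1/4)*100489) + 1/1623700 = (-2265954 + 100489/4) + 1/1623700 = -8963327/4 + 1/1623700 = -1819219256237/811850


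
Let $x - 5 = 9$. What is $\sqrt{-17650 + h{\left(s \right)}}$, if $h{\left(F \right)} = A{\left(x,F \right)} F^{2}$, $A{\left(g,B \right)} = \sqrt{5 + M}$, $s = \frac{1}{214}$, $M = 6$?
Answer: $\frac{\sqrt{-808299400 + \sqrt{11}}}{214} \approx 132.85 i$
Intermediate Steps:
$s = \frac{1}{214} \approx 0.0046729$
$x = 14$ ($x = 5 + 9 = 14$)
$A{\left(g,B \right)} = \sqrt{11}$ ($A{\left(g,B \right)} = \sqrt{5 + 6} = \sqrt{11}$)
$h{\left(F \right)} = \sqrt{11} F^{2}$
$\sqrt{-17650 + h{\left(s \right)}} = \sqrt{-17650 + \frac{\sqrt{11}}{45796}}$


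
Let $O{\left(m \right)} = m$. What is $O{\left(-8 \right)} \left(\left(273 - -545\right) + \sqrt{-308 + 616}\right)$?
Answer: $-6544 - 16 \sqrt{77} \approx -6684.4$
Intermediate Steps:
$O{\left(-8 \right)} \left(\left(273 - -545\right) + \sqrt{-308 + 616}\right) = - 8 \left(\left(273 - -545\right) + \sqrt{-308 + 616}\right) = - 8 \left(\left(273 + 545\right) + \sqrt{308}\right) = - 8 \left(818 + 2 \sqrt{77}\right) = -6544 - 16 \sqrt{77}$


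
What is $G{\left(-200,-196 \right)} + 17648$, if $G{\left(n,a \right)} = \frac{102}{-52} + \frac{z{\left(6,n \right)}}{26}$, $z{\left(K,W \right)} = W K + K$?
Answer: $\frac{457603}{26} \approx 17600.0$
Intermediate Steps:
$z{\left(K,W \right)} = K + K W$ ($z{\left(K,W \right)} = K W + K = K + K W$)
$G{\left(n,a \right)} = - \frac{45}{26} + \frac{3 n}{13}$ ($G{\left(n,a \right)} = \frac{102}{-52} + \frac{6 \left(1 + n\right)}{26} = 102 \left(- \frac{1}{52}\right) + \left(6 + 6 n\right) \frac{1}{26} = - \frac{51}{26} + \left(\frac{3}{13} + \frac{3 n}{13}\right) = - \frac{45}{26} + \frac{3 n}{13}$)
$G{\left(-200,-196 \right)} + 17648 = \left(- \frac{45}{26} + \frac{3}{13} \left(-200\right)\right) + 17648 = \left(- \frac{45}{26} - \frac{600}{13}\right) + 17648 = - \frac{1245}{26} + 17648 = \frac{457603}{26}$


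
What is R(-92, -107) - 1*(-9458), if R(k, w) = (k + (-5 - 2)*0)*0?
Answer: 9458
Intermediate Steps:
R(k, w) = 0 (R(k, w) = (k - 7*0)*0 = (k + 0)*0 = k*0 = 0)
R(-92, -107) - 1*(-9458) = 0 - 1*(-9458) = 0 + 9458 = 9458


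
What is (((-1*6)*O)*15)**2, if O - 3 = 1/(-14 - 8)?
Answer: 8555625/121 ≈ 70708.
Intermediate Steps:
O = 65/22 (O = 3 + 1/(-14 - 8) = 3 + 1/(-22) = 3 - 1/22 = 65/22 ≈ 2.9545)
(((-1*6)*O)*15)**2 = ((-1*6*(65/22))*15)**2 = (-6*65/22*15)**2 = (-195/11*15)**2 = (-2925/11)**2 = 8555625/121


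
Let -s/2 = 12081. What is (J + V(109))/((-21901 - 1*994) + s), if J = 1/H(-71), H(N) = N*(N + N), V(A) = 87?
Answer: -877135/474428674 ≈ -0.0018488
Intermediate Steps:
s = -24162 (s = -2*12081 = -24162)
H(N) = 2*N² (H(N) = N*(2*N) = 2*N²)
J = 1/10082 (J = 1/(2*(-71)²) = 1/(2*5041) = 1/10082 ≈ 9.9187e-5)
(J + V(109))/((-21901 - 1*994) + s) = (1/10082 + 87)/((-21901 - 1*994) - 24162) = 877135/(10082*((-21901 - 994) - 24162)) = 877135/(10082*(-22895 - 24162)) = (877135/10082)/(-47057) = (877135/10082)*(-1/47057) = -877135/474428674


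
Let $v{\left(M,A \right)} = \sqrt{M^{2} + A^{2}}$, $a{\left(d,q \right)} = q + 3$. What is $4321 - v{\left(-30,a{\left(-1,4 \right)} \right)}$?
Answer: $4321 - \sqrt{949} \approx 4290.2$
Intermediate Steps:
$a{\left(d,q \right)} = 3 + q$
$v{\left(M,A \right)} = \sqrt{A^{2} + M^{2}}$
$4321 - v{\left(-30,a{\left(-1,4 \right)} \right)} = 4321 - \sqrt{\left(3 + 4\right)^{2} + \left(-30\right)^{2}} = 4321 - \sqrt{7^{2} + 900} = 4321 - \sqrt{49 + 900} = 4321 - \sqrt{949}$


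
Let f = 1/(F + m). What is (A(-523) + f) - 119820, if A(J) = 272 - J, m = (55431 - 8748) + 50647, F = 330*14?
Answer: -12134598749/101950 ≈ -1.1903e+5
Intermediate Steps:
F = 4620
m = 97330 (m = 46683 + 50647 = 97330)
f = 1/101950 (f = 1/(4620 + 97330) = 1/101950 ≈ 9.8087e-6)
(A(-523) + f) - 119820 = ((272 - 1*(-523)) + 1/101950) - 119820 = ((272 + 523) + 1/101950) - 119820 = (795 + 1/101950) - 119820 = 81050251/101950 - 119820 = -12134598749/101950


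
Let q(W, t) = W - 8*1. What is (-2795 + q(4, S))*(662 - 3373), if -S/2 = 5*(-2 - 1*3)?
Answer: 7588089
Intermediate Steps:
S = 50 (S = -10*(-2 - 1*3) = -10*(-2 - 3) = -10*(-5) = -2*(-25) = 50)
q(W, t) = -8 + W (q(W, t) = W - 8 = -8 + W)
(-2795 + q(4, S))*(662 - 3373) = (-2795 + (-8 + 4))*(662 - 3373) = (-2795 - 4)*(-2711) = -2799*(-2711) = 7588089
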